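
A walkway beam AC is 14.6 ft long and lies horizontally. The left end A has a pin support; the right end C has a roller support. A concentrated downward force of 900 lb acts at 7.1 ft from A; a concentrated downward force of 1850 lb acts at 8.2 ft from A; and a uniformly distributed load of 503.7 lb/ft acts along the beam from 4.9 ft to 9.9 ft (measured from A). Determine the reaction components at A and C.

Resultant of the distributed load: 503.7 × 5 = 2518.5 lb at 7.4 ft from A.
ΣM about A: C_y·14.6 − 900·7.1 − 1850·8.2 − (503.7·5)·7.4 = 0 → C_y = 40196.9/14.6 = 2753.21 ≈ 2753 lb.
ΣF_y = 0: A_y + 2753.21 − 900 − 1850 − 503.7·5 = 0 → A_y = 2515 lb.
ΣF_x = 0: no horizontal applied forces, so A_x = 0.

A_x = 0, A_y = 2515 lb, C_y = 2753 lb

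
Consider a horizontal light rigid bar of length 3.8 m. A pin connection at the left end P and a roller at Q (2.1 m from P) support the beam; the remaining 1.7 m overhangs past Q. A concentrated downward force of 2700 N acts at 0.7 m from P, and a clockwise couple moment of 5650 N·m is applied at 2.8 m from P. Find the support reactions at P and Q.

P_x = 0, P_y = -890.5 N, Q_y = 3590 N

ΣM about P: Q_y·2.1 − 2700·0.7 − 5650 = 0 → Q_y = 7540/2.1 = 3590.48 ≈ 3590 N.
ΣF_y = 0: P_y + 3590.48 − 2700 = 0 → P_y = -890.5 N.
ΣF_x = 0: no horizontal applied forces, so P_x = 0.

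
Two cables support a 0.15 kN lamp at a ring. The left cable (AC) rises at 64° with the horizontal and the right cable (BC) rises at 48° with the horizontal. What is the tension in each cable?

ΣF_x = 0: −T_AC·cos64° + T_BC·cos48° = 0 → T_BC = 0.655135·T_AC.
ΣF_y = 0: T_AC·sin64° + T_BC·sin48° = 0.15.
Substitute: T_AC·(0.898794 + 0.655135·0.743145) = 0.15 → T_AC = 0.108252 ≈ 0.1083 kN.
Then T_BC = 0.655135 × 0.108252 = 0.07092 kN.

T_AC = 0.1083 kN, T_BC = 0.07092 kN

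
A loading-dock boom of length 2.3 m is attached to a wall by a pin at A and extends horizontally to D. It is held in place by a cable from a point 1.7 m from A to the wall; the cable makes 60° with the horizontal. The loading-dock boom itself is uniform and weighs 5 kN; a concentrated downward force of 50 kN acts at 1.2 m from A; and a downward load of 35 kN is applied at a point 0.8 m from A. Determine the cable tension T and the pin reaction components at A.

T = 63.68 kN, A_x = 31.84 kN, A_y = 34.85 kN

ΣM about A: T·sin60°·1.7 − 5·1.15 − 50·1.2 − 35·0.8 = 0 → T = 93.75/(1.7·0.866025) = 63.6784 ≈ 63.68 kN.
ΣF_x = 0: A_x − T·cos60° = 0 → A_x = 63.6784 × 0.5 = 31.84 kN.
ΣF_y = 0: A_y + T·sin60° − 5 − 50 − 35 = 0 → A_y = 90 − 63.6784 × 0.866025 = 34.85 kN.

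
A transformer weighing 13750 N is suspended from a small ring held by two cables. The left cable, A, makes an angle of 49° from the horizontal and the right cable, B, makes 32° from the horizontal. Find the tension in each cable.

T_A = 11810 N, T_B = 9133 N

ΣF_x = 0: −T_A·cos49° + T_B·cos32° = 0 → T_B = 0.773611·T_A.
ΣF_y = 0: T_A·sin49° + T_B·sin32° = 13750.
Substitute: T_A·(0.75471 + 0.773611·0.529919) = 13750 → T_A = 11806 ≈ 11810 N.
Then T_B = 0.773611 × 11806 = 9133 N.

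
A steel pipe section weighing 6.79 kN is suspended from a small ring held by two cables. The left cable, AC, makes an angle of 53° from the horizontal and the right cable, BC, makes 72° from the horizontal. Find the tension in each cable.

ΣF_x = 0: −T_AC·cos53° + T_BC·cos72° = 0 → T_BC = 1.94751·T_AC.
ΣF_y = 0: T_AC·sin53° + T_BC·sin72° = 6.79.
Substitute: T_AC·(0.798636 + 1.94751·0.951057) = 6.79 → T_AC = 2.56146 ≈ 2.561 kN.
Then T_BC = 1.94751 × 2.56146 = 4.988 kN.

T_AC = 2.561 kN, T_BC = 4.988 kN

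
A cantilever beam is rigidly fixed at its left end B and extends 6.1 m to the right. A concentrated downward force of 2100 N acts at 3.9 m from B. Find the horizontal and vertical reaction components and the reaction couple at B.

B_x = 0, B_y = 2100 N, M_B = 8190 N·m

ΣF_x = 0: B_x = 0.
ΣF_y = 0: B_y − 2100 = 0 → B_y = 2100 N.
ΣM about B: M_B − 2100·3.9 = 0 → M_B = 8190 N·m.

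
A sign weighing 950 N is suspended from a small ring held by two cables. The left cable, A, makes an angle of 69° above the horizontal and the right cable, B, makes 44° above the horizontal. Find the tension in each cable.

ΣF_x = 0: −T_A·cos69° + T_B·cos44° = 0 → T_B = 0.49819·T_A.
ΣF_y = 0: T_A·sin69° + T_B·sin44° = 950.
Substitute: T_A·(0.93358 + 0.49819·0.694658) = 950 → T_A = 742.39 ≈ 742.4 N.
Then T_B = 0.49819 × 742.39 = 369.9 N.

T_A = 742.4 N, T_B = 369.9 N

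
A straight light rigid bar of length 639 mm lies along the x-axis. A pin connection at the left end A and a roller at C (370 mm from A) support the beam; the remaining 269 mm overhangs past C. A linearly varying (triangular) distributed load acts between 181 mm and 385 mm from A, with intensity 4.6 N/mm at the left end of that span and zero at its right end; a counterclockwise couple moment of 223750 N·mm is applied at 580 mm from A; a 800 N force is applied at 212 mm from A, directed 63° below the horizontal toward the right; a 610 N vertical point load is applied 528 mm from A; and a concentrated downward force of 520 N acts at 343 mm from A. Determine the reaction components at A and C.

Resultant of the triangular load: ½ × 4.6 × 204 = 469.2 N, acting at 249 mm from A (one-third of the span from the peak).
ΣM about A: C_y·370 − (½·4.6·204)·249 + 223750 − 800·sin63°·212 − 610·528 − 520·343 = 0 → C_y = 544636/370 = 1471.99 ≈ 1472 N.
ΣF_y = 0: A_y + 1471.99 − ½·4.6·204 − 800·sin63° − 610 − 520 = 0 → A_y = 840.0 N.
ΣF_x = 0: A_x + 800·cos63° = 0 → A_x = -363.2 N.

A_x = -363.2 N, A_y = 840.0 N, C_y = 1472 N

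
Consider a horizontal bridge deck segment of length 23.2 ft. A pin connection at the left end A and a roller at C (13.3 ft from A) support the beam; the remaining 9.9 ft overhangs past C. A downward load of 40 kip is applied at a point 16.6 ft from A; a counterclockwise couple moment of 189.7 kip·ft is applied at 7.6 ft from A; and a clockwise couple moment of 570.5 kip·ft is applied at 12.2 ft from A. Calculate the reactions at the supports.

A_x = 0, A_y = -38.56 kip, C_y = 78.56 kip

ΣM about A: C_y·13.3 − 40·16.6 + 189.7 − 570.5 = 0 → C_y = 1044.8/13.3 = 78.5564 ≈ 78.56 kip.
ΣF_y = 0: A_y + 78.5564 − 40 = 0 → A_y = -38.56 kip.
ΣF_x = 0: no horizontal applied forces, so A_x = 0.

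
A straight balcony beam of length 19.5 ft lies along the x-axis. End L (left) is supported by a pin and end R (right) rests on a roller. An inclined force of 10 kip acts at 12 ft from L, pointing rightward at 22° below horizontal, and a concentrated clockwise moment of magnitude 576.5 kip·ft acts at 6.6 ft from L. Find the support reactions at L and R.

L_x = -9.272 kip, L_y = -28.12 kip, R_y = 31.87 kip

Moments about L: R_y·19.5 − 10·sin22°·12 − 576.5 = 0 → R_y = 621.453/19.5 = 31.8694 ≈ 31.87 kip.
ΣF_y = 0: L_y + 31.8694 − 10·sin22° = 0 → L_y = -28.12 kip.
ΣF_x = 0: L_x + 10·cos22° = 0 → L_x = -9.272 kip.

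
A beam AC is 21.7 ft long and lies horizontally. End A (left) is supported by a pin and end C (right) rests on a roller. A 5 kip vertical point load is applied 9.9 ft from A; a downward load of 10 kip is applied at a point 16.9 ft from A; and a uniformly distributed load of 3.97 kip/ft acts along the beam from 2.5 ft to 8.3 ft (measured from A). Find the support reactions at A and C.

Resultant of the distributed load: 3.97 × 5.8 = 23.026 kip at 5.4 ft from A.
Taking moments about A: C_y·21.7 − 5·9.9 − 10·16.9 − (3.97·5.8)·5.4 = 0 → C_y = 342.8404/21.7 = 15.7991 ≈ 15.80 kip.
ΣF_y = 0: A_y + 15.7991 − 5 − 10 − 3.97·5.8 = 0 → A_y = 22.23 kip.
ΣF_x = 0: no horizontal applied forces, so A_x = 0.

A_x = 0, A_y = 22.23 kip, C_y = 15.80 kip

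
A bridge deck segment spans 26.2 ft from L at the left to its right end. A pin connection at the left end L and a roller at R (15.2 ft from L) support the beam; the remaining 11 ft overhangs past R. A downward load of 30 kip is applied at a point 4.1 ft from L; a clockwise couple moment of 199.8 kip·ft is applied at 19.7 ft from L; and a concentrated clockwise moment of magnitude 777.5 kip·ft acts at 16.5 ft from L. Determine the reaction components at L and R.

Moments about L: R_y·15.2 − 30·4.1 − 199.8 − 777.5 = 0 → R_y = 1100.3/15.2 = 72.3882 ≈ 72.39 kip.
ΣF_y = 0: L_y + 72.3882 − 30 = 0 → L_y = -42.39 kip.
ΣF_x = 0: no horizontal applied forces, so L_x = 0.

L_x = 0, L_y = -42.39 kip, R_y = 72.39 kip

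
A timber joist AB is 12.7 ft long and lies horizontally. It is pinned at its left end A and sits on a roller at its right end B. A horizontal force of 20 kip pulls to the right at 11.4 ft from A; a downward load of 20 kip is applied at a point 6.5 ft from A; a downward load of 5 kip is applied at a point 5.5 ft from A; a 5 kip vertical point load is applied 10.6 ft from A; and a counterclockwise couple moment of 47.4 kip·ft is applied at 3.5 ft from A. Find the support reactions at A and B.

A_x = -20.00 kip, A_y = 17.16 kip, B_y = 12.84 kip

Moments about A: B_y·12.7 − 20·6.5 − 5·5.5 − 5·10.6 + 47.4 = 0 → B_y = 163.1/12.7 = 12.8425 ≈ 12.84 kip.
ΣF_y = 0: A_y + 12.8425 − 20 − 5 − 5 = 0 → A_y = 17.16 kip.
ΣF_x = 0: A_x + 20 = 0 → A_x = -20.00 kip.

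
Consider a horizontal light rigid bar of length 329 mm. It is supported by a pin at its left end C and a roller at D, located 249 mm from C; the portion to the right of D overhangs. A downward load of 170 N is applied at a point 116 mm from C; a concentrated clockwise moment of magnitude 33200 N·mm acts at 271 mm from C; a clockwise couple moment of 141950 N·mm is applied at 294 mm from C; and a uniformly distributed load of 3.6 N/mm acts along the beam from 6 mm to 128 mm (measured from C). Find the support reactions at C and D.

C_x = 0, C_y = -291.6 N, D_y = 900.8 N

Resultant of the distributed load: 3.6 × 122 = 439.2 N at 67 mm from C.
Taking moments about C: D_y·249 − 170·116 − 33200 − 141950 − (3.6·122)·67 = 0 → D_y = 224296.4/249 = 900.789 ≈ 900.8 N.
ΣF_y = 0: C_y + 900.789 − 170 − 3.6·122 = 0 → C_y = -291.6 N.
ΣF_x = 0: no horizontal applied forces, so C_x = 0.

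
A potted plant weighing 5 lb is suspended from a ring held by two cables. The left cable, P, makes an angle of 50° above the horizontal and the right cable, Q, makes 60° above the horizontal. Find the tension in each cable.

ΣF_x = 0: −T_P·cos50° + T_Q·cos60° = 0 → T_Q = 1.28558·T_P.
ΣF_y = 0: T_P·sin50° + T_Q·sin60° = 5.
Substitute: T_P·(0.766044 + 1.28558·0.866025) = 5 → T_P = 2.66044 ≈ 2.660 lb.
Then T_Q = 1.28558 × 2.66044 = 3.420 lb.

T_P = 2.660 lb, T_Q = 3.420 lb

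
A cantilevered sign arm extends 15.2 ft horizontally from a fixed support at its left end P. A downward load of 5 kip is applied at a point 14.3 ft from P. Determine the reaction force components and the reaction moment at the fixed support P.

P_x = 0, P_y = 5.000 kip, M_P = 71.50 kip·ft

ΣF_x = 0: P_x = 0.
ΣF_y = 0: P_y − 5 = 0 → P_y = 5.000 kip.
ΣM about P: M_P − 5·14.3 = 0 → M_P = 71.50 kip·ft.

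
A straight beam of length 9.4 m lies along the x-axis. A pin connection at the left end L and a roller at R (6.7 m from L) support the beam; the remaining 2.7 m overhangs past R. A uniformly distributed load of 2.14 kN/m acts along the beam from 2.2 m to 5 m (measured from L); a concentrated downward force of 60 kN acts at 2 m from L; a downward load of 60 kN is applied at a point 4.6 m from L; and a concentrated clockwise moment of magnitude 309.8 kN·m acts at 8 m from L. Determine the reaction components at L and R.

Resultant of the distributed load: 2.14 × 2.8 = 5.992 kN at 3.6 m from L.
ΣM about L: R_y·6.7 − (2.14·2.8)·3.6 − 60·2 − 60·4.6 − 309.8 = 0 → R_y = 727.3712/6.7 = 108.563 ≈ 108.6 kN.
ΣF_y = 0: L_y + 108.563 − 2.14·2.8 − 60 − 60 = 0 → L_y = 17.43 kN.
ΣF_x = 0: no horizontal applied forces, so L_x = 0.

L_x = 0, L_y = 17.43 kN, R_y = 108.6 kN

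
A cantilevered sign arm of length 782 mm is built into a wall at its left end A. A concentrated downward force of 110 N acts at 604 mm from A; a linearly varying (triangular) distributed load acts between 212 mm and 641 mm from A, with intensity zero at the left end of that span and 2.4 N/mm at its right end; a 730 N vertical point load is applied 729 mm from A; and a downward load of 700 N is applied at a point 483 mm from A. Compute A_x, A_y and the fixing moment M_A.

A_x = 0, A_y = 2055 N, M_A = 1193000 N·mm

Resultant of the triangular load: ½ × 2.4 × 429 = 514.8 N, acting at 498 mm from A (one-third of the span from the peak).
ΣF_x = 0: A_x = 0.
ΣF_y = 0: A_y − 110 − ½·2.4·429 − 730 − 700 = 0 → A_y = 2055 N.
ΣM about A: M_A − 110·604 − (½·2.4·429)·498 − 730·729 − 700·483 = 0 → M_A = 1193000 N·mm.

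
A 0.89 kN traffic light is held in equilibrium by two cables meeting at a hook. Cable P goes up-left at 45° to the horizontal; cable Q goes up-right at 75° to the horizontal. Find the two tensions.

ΣF_x = 0: −T_P·cos45° + T_Q·cos75° = 0 → T_Q = 2.73205·T_P.
ΣF_y = 0: T_P·sin45° + T_Q·sin75° = 0.89.
Substitute: T_P·(0.707107 + 2.73205·0.965926) = 0.89 → T_P = 0.265984 ≈ 0.2660 kN.
Then T_Q = 2.73205 × 0.265984 = 0.7267 kN.

T_P = 0.2660 kN, T_Q = 0.7267 kN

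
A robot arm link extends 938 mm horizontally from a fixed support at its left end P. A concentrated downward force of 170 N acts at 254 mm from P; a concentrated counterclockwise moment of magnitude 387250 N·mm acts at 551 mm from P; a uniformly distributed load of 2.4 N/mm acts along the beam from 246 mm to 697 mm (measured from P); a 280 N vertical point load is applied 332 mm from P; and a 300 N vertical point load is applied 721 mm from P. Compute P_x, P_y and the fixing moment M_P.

Resultant of the distributed load: 2.4 × 451 = 1082.4 N at 471.5 mm from P.
ΣF_x = 0: P_x = 0.
ΣF_y = 0: P_y − 170 − 2.4·451 − 280 − 300 = 0 → P_y = 1832 N.
ΣM about P: M_P − 170·254 + 387250 − (2.4·451)·471.5 − 280·332 − 300·721 = 0 → M_P = 475500 N·mm.

P_x = 0, P_y = 1832 N, M_P = 475500 N·mm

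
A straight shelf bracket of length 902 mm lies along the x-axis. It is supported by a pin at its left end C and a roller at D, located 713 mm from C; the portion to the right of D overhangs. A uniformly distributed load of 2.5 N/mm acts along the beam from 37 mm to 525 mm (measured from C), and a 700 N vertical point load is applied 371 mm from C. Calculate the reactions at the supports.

Resultant of the distributed load: 2.5 × 488 = 1220 N at 281 mm from C.
ΣM about C: D_y·713 − (2.5·488)·281 − 700·371 = 0 → D_y = 602520/713 = 845.049 ≈ 845.0 N.
ΣF_y = 0: C_y + 845.049 − 2.5·488 − 700 = 0 → C_y = 1075 N.
ΣF_x = 0: no horizontal applied forces, so C_x = 0.

C_x = 0, C_y = 1075 N, D_y = 845.0 N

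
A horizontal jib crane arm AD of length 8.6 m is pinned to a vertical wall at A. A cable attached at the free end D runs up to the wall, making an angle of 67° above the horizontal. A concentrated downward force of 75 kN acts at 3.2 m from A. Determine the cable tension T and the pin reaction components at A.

T = 30.32 kN, A_x = 11.85 kN, A_y = 47.09 kN

ΣM about A: T·sin67°·8.6 − 75·3.2 = 0 → T = 240/(8.6·0.920505) = 30.317 ≈ 30.32 kN.
ΣF_x = 0: A_x − T·cos67° = 0 → A_x = 30.317 × 0.390731 = 11.85 kN.
ΣF_y = 0: A_y + T·sin67° − 75 = 0 → A_y = 75 − 30.317 × 0.920505 = 47.09 kN.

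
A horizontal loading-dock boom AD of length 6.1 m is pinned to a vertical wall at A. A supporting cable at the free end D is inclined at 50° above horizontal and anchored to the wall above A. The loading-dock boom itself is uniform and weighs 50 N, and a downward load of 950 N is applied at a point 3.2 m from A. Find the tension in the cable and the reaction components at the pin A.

T = 683.2 N, A_x = 439.2 N, A_y = 476.6 N

ΣM about A: T·sin50°·6.1 − 50·3.05 − 950·3.2 = 0 → T = 3192.5/(6.1·0.766044) = 683.199 ≈ 683.2 N.
ΣF_x = 0: A_x − T·cos50° = 0 → A_x = 683.199 × 0.642788 = 439.2 N.
ΣF_y = 0: A_y + T·sin50° − 50 − 950 = 0 → A_y = 1000 − 683.199 × 0.766044 = 476.6 N.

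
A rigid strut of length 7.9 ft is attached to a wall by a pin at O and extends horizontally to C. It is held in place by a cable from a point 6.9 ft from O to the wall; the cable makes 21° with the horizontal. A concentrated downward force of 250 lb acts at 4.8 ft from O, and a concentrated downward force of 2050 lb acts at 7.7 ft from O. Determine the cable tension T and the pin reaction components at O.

ΣM about O: T·sin21°·6.9 − 250·4.8 − 2050·7.7 = 0 → T = 16985/(6.9·0.358368) = 6868.9 ≈ 6869 lb.
ΣF_x = 0: O_x − T·cos21° = 0 → O_x = 6868.9 × 0.93358 = 6413 lb.
ΣF_y = 0: O_y + T·sin21° − 250 − 2050 = 0 → O_y = 2300 − 6868.9 × 0.358368 = -161.6 lb.

T = 6869 lb, O_x = 6413 lb, O_y = -161.6 lb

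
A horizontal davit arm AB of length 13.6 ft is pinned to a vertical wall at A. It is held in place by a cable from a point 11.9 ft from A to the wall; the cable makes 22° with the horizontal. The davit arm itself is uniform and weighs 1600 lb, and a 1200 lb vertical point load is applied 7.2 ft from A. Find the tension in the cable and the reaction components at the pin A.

ΣM about A: T·sin22°·11.9 − 1600·6.8 − 1200·7.2 = 0 → T = 19520/(11.9·0.374607) = 4378.82 ≈ 4379 lb.
ΣF_x = 0: A_x − T·cos22° = 0 → A_x = 4378.82 × 0.927184 = 4060 lb.
ΣF_y = 0: A_y + T·sin22° − 1600 − 1200 = 0 → A_y = 2800 − 4378.82 × 0.374607 = 1160 lb.

T = 4379 lb, A_x = 4060 lb, A_y = 1160 lb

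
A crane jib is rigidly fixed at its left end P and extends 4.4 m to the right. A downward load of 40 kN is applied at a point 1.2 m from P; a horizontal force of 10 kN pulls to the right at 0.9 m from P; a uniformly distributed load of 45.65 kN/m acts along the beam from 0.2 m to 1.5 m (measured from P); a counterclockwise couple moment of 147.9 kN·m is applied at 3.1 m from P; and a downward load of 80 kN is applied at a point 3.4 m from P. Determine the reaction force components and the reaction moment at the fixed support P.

Resultant of the distributed load: 45.65 × 1.3 = 59.345 kN at 0.85 m from P.
ΣF_x = 0: P_x + 10 = 0 → P_x = -10.00 kN.
ΣF_y = 0: P_y − 40 − 45.65·1.3 − 80 = 0 → P_y = 179.3 kN.
ΣM about P: M_P − 40·1.2 − (45.65·1.3)·0.85 + 147.9 − 80·3.4 = 0 → M_P = 222.5 kN·m.

P_x = -10.00 kN, P_y = 179.3 kN, M_P = 222.5 kN·m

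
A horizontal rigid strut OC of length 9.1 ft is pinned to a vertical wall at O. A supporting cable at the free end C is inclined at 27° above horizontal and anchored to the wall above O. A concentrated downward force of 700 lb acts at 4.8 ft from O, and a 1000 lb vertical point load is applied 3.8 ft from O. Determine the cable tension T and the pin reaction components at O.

ΣM about O: T·sin27°·9.1 − 700·4.8 − 1000·3.8 = 0 → T = 7160/(9.1·0.45399) = 1733.11 ≈ 1733 lb.
ΣF_x = 0: O_x − T·cos27° = 0 → O_x = 1733.11 × 0.891007 = 1544 lb.
ΣF_y = 0: O_y + T·sin27° − 700 − 1000 = 0 → O_y = 1700 − 1733.11 × 0.45399 = 913.2 lb.

T = 1733 lb, O_x = 1544 lb, O_y = 913.2 lb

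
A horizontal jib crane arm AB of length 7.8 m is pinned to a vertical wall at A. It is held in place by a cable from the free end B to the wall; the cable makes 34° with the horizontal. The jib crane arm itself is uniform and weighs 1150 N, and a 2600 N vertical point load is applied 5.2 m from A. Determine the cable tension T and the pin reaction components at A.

ΣM about A: T·sin34°·7.8 − 1150·3.9 − 2600·5.2 = 0 → T = 18005/(7.8·0.559193) = 4127.97 ≈ 4128 N.
ΣF_x = 0: A_x − T·cos34° = 0 → A_x = 4127.97 × 0.829038 = 3422 N.
ΣF_y = 0: A_y + T·sin34° − 1150 − 2600 = 0 → A_y = 3750 − 4127.97 × 0.559193 = 1442 N.

T = 4128 N, A_x = 3422 N, A_y = 1442 N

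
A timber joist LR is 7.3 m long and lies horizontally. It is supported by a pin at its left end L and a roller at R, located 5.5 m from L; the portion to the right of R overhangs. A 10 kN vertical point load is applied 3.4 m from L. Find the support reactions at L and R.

L_x = 0, L_y = 3.818 kN, R_y = 6.182 kN

ΣM about L: R_y·5.5 − 10·3.4 = 0 → R_y = 34/5.5 = 6.18182 ≈ 6.182 kN.
ΣF_y = 0: L_y + 6.18182 − 10 = 0 → L_y = 3.818 kN.
ΣF_x = 0: no horizontal applied forces, so L_x = 0.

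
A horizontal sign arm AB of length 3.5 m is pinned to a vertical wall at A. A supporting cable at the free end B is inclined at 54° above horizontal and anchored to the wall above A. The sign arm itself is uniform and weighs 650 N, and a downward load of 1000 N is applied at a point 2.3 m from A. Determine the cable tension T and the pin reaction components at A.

ΣM about A: T·sin54°·3.5 − 650·1.75 − 1000·2.3 = 0 → T = 3437.5/(3.5·0.809017) = 1214 N.
ΣF_x = 0: A_x − T·cos54° = 0 → A_x = 1214 × 0.587785 = 713.6 N.
ΣF_y = 0: A_y + T·sin54° − 650 − 1000 = 0 → A_y = 1650 − 1214 × 0.809017 = 667.9 N.

T = 1214 N, A_x = 713.6 N, A_y = 667.9 N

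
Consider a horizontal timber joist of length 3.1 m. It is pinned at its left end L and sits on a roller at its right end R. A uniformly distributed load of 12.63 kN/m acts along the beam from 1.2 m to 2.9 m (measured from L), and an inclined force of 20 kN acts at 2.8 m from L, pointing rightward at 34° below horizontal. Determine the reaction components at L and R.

L_x = -16.58 kN, L_y = 8.355 kN, R_y = 24.30 kN

Resultant of the distributed load: 12.63 × 1.7 = 21.471 kN at 2.05 m from L.
ΣM about L: R_y·3.1 − (12.63·1.7)·2.05 − 20·sin34°·2.8 = 0 → R_y = 75.3304/3.1 = 24.3001 ≈ 24.30 kN.
ΣF_y = 0: L_y + 24.3001 − 12.63·1.7 − 20·sin34° = 0 → L_y = 8.355 kN.
ΣF_x = 0: L_x + 20·cos34° = 0 → L_x = -16.58 kN.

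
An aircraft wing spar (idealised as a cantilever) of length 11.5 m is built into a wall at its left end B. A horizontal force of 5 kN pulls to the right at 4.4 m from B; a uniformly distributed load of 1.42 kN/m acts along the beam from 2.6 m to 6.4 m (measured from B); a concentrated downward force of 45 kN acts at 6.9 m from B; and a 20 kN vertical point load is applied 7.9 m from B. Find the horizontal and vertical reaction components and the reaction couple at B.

B_x = -5.000 kN, B_y = 70.40 kN, M_B = 492.8 kN·m

Resultant of the distributed load: 1.42 × 3.8 = 5.396 kN at 4.5 m from B.
ΣF_x = 0: B_x + 5 = 0 → B_x = -5.000 kN.
ΣF_y = 0: B_y − 1.42·3.8 − 45 − 20 = 0 → B_y = 70.40 kN.
ΣM about B: M_B − (1.42·3.8)·4.5 − 45·6.9 − 20·7.9 = 0 → M_B = 492.8 kN·m.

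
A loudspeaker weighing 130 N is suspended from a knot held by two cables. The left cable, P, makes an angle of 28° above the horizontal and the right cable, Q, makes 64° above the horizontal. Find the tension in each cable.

ΣF_x = 0: −T_P·cos28° + T_Q·cos64° = 0 → T_Q = 2.01416·T_P.
ΣF_y = 0: T_P·sin28° + T_Q·sin64° = 130.
Substitute: T_P·(0.469472 + 2.01416·0.898794) = 130 → T_P = 57.0229 ≈ 57.02 N.
Then T_Q = 2.01416 × 57.0229 = 114.9 N.

T_P = 57.02 N, T_Q = 114.9 N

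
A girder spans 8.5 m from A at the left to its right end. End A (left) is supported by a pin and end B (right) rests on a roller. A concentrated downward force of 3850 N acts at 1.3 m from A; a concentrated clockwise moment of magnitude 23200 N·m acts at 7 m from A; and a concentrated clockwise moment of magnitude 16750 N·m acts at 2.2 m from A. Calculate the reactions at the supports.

A_x = 0, A_y = -1439 N, B_y = 5289 N

Taking moments about A: B_y·8.5 − 3850·1.3 − 23200 − 16750 = 0 → B_y = 44955/8.5 = 5288.82 ≈ 5289 N.
ΣF_y = 0: A_y + 5288.82 − 3850 = 0 → A_y = -1439 N.
ΣF_x = 0: no horizontal applied forces, so A_x = 0.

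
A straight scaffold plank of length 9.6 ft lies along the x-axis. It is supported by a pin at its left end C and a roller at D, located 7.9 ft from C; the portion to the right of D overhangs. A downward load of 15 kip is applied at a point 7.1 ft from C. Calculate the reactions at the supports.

C_x = 0, C_y = 1.519 kip, D_y = 13.48 kip

Taking moments about C: D_y·7.9 − 15·7.1 = 0 → D_y = 106.5/7.9 = 13.481 ≈ 13.48 kip.
ΣF_y = 0: C_y + 13.481 − 15 = 0 → C_y = 1.519 kip.
ΣF_x = 0: no horizontal applied forces, so C_x = 0.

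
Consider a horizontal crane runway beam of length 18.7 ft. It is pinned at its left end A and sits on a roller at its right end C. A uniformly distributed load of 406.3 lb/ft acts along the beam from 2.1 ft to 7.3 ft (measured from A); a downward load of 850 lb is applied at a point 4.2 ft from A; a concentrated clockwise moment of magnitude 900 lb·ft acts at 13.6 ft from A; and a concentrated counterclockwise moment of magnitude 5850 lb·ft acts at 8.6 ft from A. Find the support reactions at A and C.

A_x = 0, A_y = 2506 lb, C_y = 457.2 lb

Resultant of the distributed load: 406.3 × 5.2 = 2112.76 lb at 4.7 ft from A.
Moments about A: C_y·18.7 − (406.3·5.2)·4.7 − 850·4.2 − 900 + 5850 = 0 → C_y = 8549.972/18.7 = 457.218 ≈ 457.2 lb.
ΣF_y = 0: A_y + 457.218 − 406.3·5.2 − 850 = 0 → A_y = 2506 lb.
ΣF_x = 0: no horizontal applied forces, so A_x = 0.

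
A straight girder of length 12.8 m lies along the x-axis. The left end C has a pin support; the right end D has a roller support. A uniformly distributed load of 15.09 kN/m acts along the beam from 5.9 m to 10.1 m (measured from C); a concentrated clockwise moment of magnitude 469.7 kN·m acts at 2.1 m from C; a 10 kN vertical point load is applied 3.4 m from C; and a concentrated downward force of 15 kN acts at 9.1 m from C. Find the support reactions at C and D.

Resultant of the distributed load: 15.09 × 4.2 = 63.378 kN at 8 m from C.
Taking moments about C: D_y·12.8 − (15.09·4.2)·8 − 469.7 − 10·3.4 − 15·9.1 = 0 → D_y = 1147.224/12.8 = 89.6269 ≈ 89.63 kN.
ΣF_y = 0: C_y + 89.6269 − 15.09·4.2 − 10 − 15 = 0 → C_y = -1.249 kN.
ΣF_x = 0: no horizontal applied forces, so C_x = 0.

C_x = 0, C_y = -1.249 kN, D_y = 89.63 kN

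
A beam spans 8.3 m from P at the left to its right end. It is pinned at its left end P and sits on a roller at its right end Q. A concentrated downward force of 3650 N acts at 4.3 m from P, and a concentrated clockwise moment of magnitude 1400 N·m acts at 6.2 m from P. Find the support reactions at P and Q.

Moments about P: Q_y·8.3 − 3650·4.3 − 1400 = 0 → Q_y = 17095/8.3 = 2059.64 ≈ 2060 N.
ΣF_y = 0: P_y + 2059.64 − 3650 = 0 → P_y = 1590 N.
ΣF_x = 0: no horizontal applied forces, so P_x = 0.

P_x = 0, P_y = 1590 N, Q_y = 2060 N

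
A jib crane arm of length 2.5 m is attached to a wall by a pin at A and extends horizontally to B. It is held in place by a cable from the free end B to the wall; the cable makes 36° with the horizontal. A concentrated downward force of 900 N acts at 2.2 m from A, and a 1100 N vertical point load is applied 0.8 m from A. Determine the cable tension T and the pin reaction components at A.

T = 1946 N, A_x = 1575 N, A_y = 856.0 N

ΣM about A: T·sin36°·2.5 − 900·2.2 − 1100·0.8 = 0 → T = 2860/(2.5·0.587785) = 1946.29 ≈ 1946 N.
ΣF_x = 0: A_x − T·cos36° = 0 → A_x = 1946.29 × 0.809017 = 1575 N.
ΣF_y = 0: A_y + T·sin36° − 900 − 1100 = 0 → A_y = 2000 − 1946.29 × 0.587785 = 856.0 N.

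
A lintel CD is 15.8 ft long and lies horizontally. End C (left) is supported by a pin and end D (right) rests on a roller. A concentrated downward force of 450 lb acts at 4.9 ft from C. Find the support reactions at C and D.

C_x = 0, C_y = 310.4 lb, D_y = 139.6 lb

ΣM about C: D_y·15.8 − 450·4.9 = 0 → D_y = 2205/15.8 = 139.557 ≈ 139.6 lb.
ΣF_y = 0: C_y + 139.557 − 450 = 0 → C_y = 310.4 lb.
ΣF_x = 0: no horizontal applied forces, so C_x = 0.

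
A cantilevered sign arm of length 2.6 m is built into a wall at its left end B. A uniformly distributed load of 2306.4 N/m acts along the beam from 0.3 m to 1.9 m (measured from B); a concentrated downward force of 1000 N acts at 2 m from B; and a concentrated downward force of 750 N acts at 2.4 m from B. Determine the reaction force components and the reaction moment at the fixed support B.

B_x = 0, B_y = 5440 N, M_B = 7859 N·m

Resultant of the distributed load: 2306.4 × 1.6 = 3690.24 N at 1.1 m from B.
ΣF_x = 0: B_x = 0.
ΣF_y = 0: B_y − 2306.4·1.6 − 1000 − 750 = 0 → B_y = 5440 N.
ΣM about B: M_B − (2306.4·1.6)·1.1 − 1000·2 − 750·2.4 = 0 → M_B = 7859 N·m.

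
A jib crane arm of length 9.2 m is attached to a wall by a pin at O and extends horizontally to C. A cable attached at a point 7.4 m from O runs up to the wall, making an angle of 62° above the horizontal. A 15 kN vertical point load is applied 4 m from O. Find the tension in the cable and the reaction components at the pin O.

T = 9.183 kN, O_x = 4.311 kN, O_y = 6.892 kN

ΣM about O: T·sin62°·7.4 − 15·4 = 0 → T = 60/(7.4·0.882948) = 9.183 kN.
ΣF_x = 0: O_x − T·cos62° = 0 → O_x = 9.183 × 0.469472 = 4.311 kN.
ΣF_y = 0: O_y + T·sin62° − 15 = 0 → O_y = 15 − 9.183 × 0.882948 = 6.892 kN.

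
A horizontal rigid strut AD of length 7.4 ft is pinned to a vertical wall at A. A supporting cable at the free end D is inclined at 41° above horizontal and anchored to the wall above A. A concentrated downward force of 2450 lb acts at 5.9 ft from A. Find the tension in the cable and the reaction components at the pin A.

ΣM about A: T·sin41°·7.4 − 2450·5.9 = 0 → T = 14455/(7.4·0.656059) = 2977.44 ≈ 2977 lb.
ΣF_x = 0: A_x − T·cos41° = 0 → A_x = 2977.44 × 0.75471 = 2247 lb.
ΣF_y = 0: A_y + T·sin41° − 2450 = 0 → A_y = 2450 − 2977.44 × 0.656059 = 496.6 lb.

T = 2977 lb, A_x = 2247 lb, A_y = 496.6 lb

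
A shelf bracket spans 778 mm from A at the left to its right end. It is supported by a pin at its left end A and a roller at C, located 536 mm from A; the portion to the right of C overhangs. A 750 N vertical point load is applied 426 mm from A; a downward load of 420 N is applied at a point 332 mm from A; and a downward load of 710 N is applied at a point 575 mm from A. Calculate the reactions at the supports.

A_x = 0, A_y = 262.1 N, C_y = 1618 N

Taking moments about A: C_y·536 − 750·426 − 420·332 − 710·575 = 0 → C_y = 867190/536 = 1617.89 ≈ 1618 N.
ΣF_y = 0: A_y + 1617.89 − 750 − 420 − 710 = 0 → A_y = 262.1 N.
ΣF_x = 0: no horizontal applied forces, so A_x = 0.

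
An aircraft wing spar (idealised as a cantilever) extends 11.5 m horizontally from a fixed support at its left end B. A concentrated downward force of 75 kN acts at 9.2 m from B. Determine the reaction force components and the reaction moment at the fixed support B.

B_x = 0, B_y = 75.00 kN, M_B = 690.0 kN·m

ΣF_x = 0: B_x = 0.
ΣF_y = 0: B_y − 75 = 0 → B_y = 75.00 kN.
ΣM about B: M_B − 75·9.2 = 0 → M_B = 690.0 kN·m.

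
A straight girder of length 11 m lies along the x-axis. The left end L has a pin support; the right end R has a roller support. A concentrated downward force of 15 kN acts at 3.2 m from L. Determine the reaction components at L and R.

L_x = 0, L_y = 10.64 kN, R_y = 4.364 kN

Taking moments about L: R_y·11 − 15·3.2 = 0 → R_y = 48/11 = 4.36364 ≈ 4.364 kN.
ΣF_y = 0: L_y + 4.36364 − 15 = 0 → L_y = 10.64 kN.
ΣF_x = 0: no horizontal applied forces, so L_x = 0.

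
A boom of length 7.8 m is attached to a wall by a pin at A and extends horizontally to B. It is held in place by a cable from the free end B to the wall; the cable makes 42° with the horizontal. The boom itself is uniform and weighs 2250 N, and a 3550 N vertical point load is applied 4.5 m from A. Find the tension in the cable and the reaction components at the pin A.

ΣM about A: T·sin42°·7.8 − 2250·3.9 − 3550·4.5 = 0 → T = 24750/(7.8·0.669131) = 4742.09 ≈ 4742 N.
ΣF_x = 0: A_x − T·cos42° = 0 → A_x = 4742.09 × 0.743145 = 3524 N.
ΣF_y = 0: A_y + T·sin42° − 2250 − 3550 = 0 → A_y = 5800 − 4742.09 × 0.669131 = 2627 N.

T = 4742 N, A_x = 3524 N, A_y = 2627 N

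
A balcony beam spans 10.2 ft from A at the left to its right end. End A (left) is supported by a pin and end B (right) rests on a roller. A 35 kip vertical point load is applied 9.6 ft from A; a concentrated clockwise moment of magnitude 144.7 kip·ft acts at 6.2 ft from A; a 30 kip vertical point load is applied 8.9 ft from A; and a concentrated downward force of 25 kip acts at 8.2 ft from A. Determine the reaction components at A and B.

Taking moments about A: B_y·10.2 − 35·9.6 − 144.7 − 30·8.9 − 25·8.2 = 0 → B_y = 952.7/10.2 = 93.402 ≈ 93.40 kip.
ΣF_y = 0: A_y + 93.402 − 35 − 30 − 25 = 0 → A_y = -3.402 kip.
ΣF_x = 0: no horizontal applied forces, so A_x = 0.

A_x = 0, A_y = -3.402 kip, B_y = 93.40 kip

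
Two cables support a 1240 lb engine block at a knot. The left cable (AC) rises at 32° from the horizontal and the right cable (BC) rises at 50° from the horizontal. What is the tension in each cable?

T_AC = 804.9 lb, T_BC = 1062 lb

ΣF_x = 0: −T_AC·cos32° + T_BC·cos50° = 0 → T_BC = 1.31933·T_AC.
ΣF_y = 0: T_AC·sin32° + T_BC·sin50° = 1240.
Substitute: T_AC·(0.529919 + 1.31933·0.766044) = 1240 → T_AC = 804.89 ≈ 804.9 lb.
Then T_BC = 1.31933 × 804.89 = 1062 lb.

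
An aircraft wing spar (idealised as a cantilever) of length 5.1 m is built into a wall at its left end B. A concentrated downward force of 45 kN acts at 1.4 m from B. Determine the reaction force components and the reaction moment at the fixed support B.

ΣF_x = 0: B_x = 0.
ΣF_y = 0: B_y − 45 = 0 → B_y = 45.00 kN.
ΣM about B: M_B − 45·1.4 = 0 → M_B = 63.00 kN·m.

B_x = 0, B_y = 45.00 kN, M_B = 63.00 kN·m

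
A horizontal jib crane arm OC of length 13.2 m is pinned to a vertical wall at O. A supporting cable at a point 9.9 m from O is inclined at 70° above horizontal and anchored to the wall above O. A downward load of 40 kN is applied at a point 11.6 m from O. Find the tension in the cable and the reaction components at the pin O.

ΣM about O: T·sin70°·9.9 − 40·11.6 = 0 → T = 464/(9.9·0.939693) = 49.8766 ≈ 49.88 kN.
ΣF_x = 0: O_x − T·cos70° = 0 → O_x = 49.8766 × 0.34202 = 17.06 kN.
ΣF_y = 0: O_y + T·sin70° − 40 = 0 → O_y = 40 − 49.8766 × 0.939693 = -6.869 kN.

T = 49.88 kN, O_x = 17.06 kN, O_y = -6.869 kN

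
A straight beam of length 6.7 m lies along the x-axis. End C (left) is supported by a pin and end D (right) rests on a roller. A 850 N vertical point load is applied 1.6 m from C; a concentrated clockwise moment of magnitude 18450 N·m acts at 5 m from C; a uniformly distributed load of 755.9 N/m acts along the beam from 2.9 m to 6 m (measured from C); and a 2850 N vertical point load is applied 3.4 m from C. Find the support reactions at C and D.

Resultant of the distributed load: 755.9 × 3.1 = 2343.29 N at 4.45 m from C.
ΣM about C: D_y·6.7 − 850·1.6 − 18450 − (755.9·3.1)·4.45 − 2850·3.4 = 0 → D_y = 39927.6405/6.7 = 5959.35 ≈ 5959 N.
ΣF_y = 0: C_y + 5959.35 − 850 − 755.9·3.1 − 2850 = 0 → C_y = 83.94 N.
ΣF_x = 0: no horizontal applied forces, so C_x = 0.

C_x = 0, C_y = 83.94 N, D_y = 5959 N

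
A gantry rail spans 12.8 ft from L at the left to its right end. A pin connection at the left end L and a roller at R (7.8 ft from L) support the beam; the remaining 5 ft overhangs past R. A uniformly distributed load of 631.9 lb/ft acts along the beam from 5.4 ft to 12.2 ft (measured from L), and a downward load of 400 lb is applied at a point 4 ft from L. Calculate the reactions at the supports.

L_x = 0, L_y = -356.0 lb, R_y = 5053 lb

Resultant of the distributed load: 631.9 × 6.8 = 4296.92 lb at 8.8 ft from L.
ΣM about L: R_y·7.8 − (631.9·6.8)·8.8 − 400·4 = 0 → R_y = 39412.896/7.8 = 5052.94 ≈ 5053 lb.
ΣF_y = 0: L_y + 5052.94 − 631.9·6.8 − 400 = 0 → L_y = -356.0 lb.
ΣF_x = 0: no horizontal applied forces, so L_x = 0.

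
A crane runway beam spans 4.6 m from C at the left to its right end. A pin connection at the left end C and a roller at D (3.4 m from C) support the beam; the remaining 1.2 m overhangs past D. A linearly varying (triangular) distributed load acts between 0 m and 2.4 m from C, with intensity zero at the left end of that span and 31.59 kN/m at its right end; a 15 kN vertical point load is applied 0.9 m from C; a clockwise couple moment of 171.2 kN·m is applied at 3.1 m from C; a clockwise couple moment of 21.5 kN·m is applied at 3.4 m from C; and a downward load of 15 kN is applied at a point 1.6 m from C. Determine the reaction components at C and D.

Resultant of the triangular load: ½ × 31.59 × 2.4 = 37.908 kN, acting at 1.6 m from C (one-third of the span from the peak).
Moments about C: D_y·3.4 − (½·31.59·2.4)·1.6 − 15·0.9 − 171.2 − 21.5 − 15·1.6 = 0 → D_y = 290.8528/3.4 = 85.5449 ≈ 85.54 kN.
ΣF_y = 0: C_y + 85.5449 − ½·31.59·2.4 − 15 − 15 = 0 → C_y = -17.64 kN.
ΣF_x = 0: no horizontal applied forces, so C_x = 0.

C_x = 0, C_y = -17.64 kN, D_y = 85.54 kN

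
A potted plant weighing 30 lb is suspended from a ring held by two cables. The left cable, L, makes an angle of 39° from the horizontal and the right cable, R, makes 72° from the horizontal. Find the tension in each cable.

T_L = 9.930 lb, T_R = 24.97 lb

ΣF_x = 0: −T_L·cos39° + T_R·cos72° = 0 → T_R = 2.5149·T_L.
ΣF_y = 0: T_L·sin39° + T_R·sin72° = 30.
Substitute: T_L·(0.62932 + 2.5149·0.951057) = 30 → T_L = 9.93005 ≈ 9.930 lb.
Then T_R = 2.5149 × 9.93005 = 24.97 lb.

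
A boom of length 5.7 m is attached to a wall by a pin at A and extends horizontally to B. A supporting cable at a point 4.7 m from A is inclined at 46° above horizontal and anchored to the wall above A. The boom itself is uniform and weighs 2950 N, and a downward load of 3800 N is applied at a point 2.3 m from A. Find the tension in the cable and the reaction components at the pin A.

T = 5072 N, A_x = 3523 N, A_y = 3102 N

ΣM about A: T·sin46°·4.7 − 2950·2.85 − 3800·2.3 = 0 → T = 17147.5/(4.7·0.71934) = 5071.88 ≈ 5072 N.
ΣF_x = 0: A_x − T·cos46° = 0 → A_x = 5071.88 × 0.694658 = 3523 N.
ΣF_y = 0: A_y + T·sin46° − 2950 − 3800 = 0 → A_y = 6750 − 5071.88 × 0.71934 = 3102 N.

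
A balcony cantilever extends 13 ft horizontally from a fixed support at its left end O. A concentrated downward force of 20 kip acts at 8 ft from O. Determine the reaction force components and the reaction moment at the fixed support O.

ΣF_x = 0: O_x = 0.
ΣF_y = 0: O_y − 20 = 0 → O_y = 20.00 kip.
ΣM about O: M_O − 20·8 = 0 → M_O = 160.0 kip·ft.

O_x = 0, O_y = 20.00 kip, M_O = 160.0 kip·ft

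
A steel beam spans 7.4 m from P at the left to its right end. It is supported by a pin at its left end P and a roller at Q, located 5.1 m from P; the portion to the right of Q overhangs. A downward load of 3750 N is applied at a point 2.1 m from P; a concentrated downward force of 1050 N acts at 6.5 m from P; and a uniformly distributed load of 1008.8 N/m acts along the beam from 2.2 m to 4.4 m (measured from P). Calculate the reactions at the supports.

Resultant of the distributed load: 1008.8 × 2.2 = 2219.36 N at 3.3 m from P.
Moments about P: Q_y·5.1 − 3750·2.1 − 1050·6.5 − (1008.8·2.2)·3.3 = 0 → Q_y = 22023.888/5.1 = 4318.41 ≈ 4318 N.
ΣF_y = 0: P_y + 4318.41 − 3750 − 1050 − 1008.8·2.2 = 0 → P_y = 2701 N.
ΣF_x = 0: no horizontal applied forces, so P_x = 0.

P_x = 0, P_y = 2701 N, Q_y = 4318 N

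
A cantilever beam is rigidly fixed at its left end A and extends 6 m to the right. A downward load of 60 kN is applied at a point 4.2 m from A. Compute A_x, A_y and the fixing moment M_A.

ΣF_x = 0: A_x = 0.
ΣF_y = 0: A_y − 60 = 0 → A_y = 60.00 kN.
ΣM about A: M_A − 60·4.2 = 0 → M_A = 252.0 kN·m.

A_x = 0, A_y = 60.00 kN, M_A = 252.0 kN·m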